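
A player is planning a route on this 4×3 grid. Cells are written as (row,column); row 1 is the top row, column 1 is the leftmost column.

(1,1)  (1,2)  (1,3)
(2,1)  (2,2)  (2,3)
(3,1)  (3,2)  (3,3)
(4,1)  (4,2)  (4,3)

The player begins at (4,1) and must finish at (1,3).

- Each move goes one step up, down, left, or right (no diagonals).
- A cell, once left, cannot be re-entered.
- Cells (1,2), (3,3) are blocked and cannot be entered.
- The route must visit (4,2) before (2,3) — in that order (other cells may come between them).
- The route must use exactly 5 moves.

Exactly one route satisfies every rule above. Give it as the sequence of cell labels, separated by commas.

The waypoints must appear in the order (4,2), (2,3), with no cell reused.
Route from (4,1): right to (4,2), 2× up (reaching (2,2)), right to (2,3), up to (1,3) — 5 moves in all.
Check: order respected ((4,2) at step 1, (2,3) at step 4); 5 moves as required.

(4,1), (4,2), (3,2), (2,2), (2,3), (1,3)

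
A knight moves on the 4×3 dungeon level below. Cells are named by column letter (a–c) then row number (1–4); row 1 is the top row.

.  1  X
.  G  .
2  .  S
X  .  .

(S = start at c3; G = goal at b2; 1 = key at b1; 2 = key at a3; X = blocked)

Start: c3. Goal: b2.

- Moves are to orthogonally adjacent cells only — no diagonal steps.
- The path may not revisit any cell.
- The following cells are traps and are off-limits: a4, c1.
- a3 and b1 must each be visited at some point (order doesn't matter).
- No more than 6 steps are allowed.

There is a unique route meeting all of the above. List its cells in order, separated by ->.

c3 -> b3 -> a3 -> a2 -> a1 -> b1 -> b2

Any route must reach a3 and b1 and still end at b2 within 6 moves, so the order of the required stops is forced.
Route from c3: 2× left (reaching a3), 2× up (reaching a1), right to b1, down to b2 — 6 moves in all.
Check: all required cells visited; 6 ≤ 6 moves.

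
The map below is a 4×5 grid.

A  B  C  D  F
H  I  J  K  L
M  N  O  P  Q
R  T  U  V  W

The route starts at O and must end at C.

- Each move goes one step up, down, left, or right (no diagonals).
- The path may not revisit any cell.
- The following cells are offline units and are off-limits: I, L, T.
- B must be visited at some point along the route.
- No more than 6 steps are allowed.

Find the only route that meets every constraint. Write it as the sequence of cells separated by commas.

O, N, M, H, A, B, C

The 6-move cap with required stops at B leaves no slack for detours.
Route from O: left 2 to M, up 2 to A, right 2 to C — 6 moves in all.
Check: all required cells visited; 6 ≤ 6 moves.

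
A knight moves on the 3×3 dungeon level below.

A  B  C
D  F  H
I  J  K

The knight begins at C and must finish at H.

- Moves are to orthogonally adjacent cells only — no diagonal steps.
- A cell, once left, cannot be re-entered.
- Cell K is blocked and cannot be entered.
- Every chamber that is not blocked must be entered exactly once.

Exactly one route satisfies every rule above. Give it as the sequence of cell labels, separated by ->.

C -> B -> A -> D -> I -> J -> F -> H

Need to visit all 8 open cells exactly once, starting at C and ending at H.
Cell I has only two open neighbours (D and J), so the path must pass straight through it: one of those is the cell it's entered from and the other is where it exits.
Route from C: 2× left (reaching A), 2× down (reaching I), right to J, up to F, right to H — 7 moves in all.
Check: all 8 open cells covered.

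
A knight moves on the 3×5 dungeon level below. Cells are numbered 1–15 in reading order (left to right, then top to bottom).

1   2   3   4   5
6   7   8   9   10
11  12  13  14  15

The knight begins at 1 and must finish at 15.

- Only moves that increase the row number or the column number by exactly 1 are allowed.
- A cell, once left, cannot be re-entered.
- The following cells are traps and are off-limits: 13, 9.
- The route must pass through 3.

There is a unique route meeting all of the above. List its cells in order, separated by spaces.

1 2 3 4 5 10 15

Moves only go right or down, so the column and row indices never decrease.
Route from 1: 4× right (reaching 5), 2× down (reaching 15) — 6 moves in all.
Check: all required cells visited.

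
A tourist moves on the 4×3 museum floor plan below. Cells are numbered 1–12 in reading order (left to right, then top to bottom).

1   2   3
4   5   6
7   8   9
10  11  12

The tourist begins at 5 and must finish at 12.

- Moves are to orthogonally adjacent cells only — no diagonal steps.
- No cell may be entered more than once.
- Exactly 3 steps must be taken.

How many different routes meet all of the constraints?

3

Need simple routes of exactly 3 moves from 5 to 12 (Manhattan distance 3, so 0 moves are spent on a detour and 0 undoing it).
Enumerating: 5 8 11 12 | 5 8 9 12 | 5 6 9 12.
That gives 3 routes.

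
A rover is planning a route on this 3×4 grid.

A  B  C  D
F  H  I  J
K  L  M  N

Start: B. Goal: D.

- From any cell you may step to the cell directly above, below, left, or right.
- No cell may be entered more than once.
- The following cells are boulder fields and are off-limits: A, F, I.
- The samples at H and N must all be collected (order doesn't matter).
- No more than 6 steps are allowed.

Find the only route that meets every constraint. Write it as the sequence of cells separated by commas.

B, H, L, M, N, J, D

The budget equals the shortest possible length, so every move has to be on a shortest route through the required cells.
Route from B: 2× down (reaching L), 2× right (reaching N), 2× up (reaching D) — 6 moves in all.
Check: all required cells visited; 6 ≤ 6 moves.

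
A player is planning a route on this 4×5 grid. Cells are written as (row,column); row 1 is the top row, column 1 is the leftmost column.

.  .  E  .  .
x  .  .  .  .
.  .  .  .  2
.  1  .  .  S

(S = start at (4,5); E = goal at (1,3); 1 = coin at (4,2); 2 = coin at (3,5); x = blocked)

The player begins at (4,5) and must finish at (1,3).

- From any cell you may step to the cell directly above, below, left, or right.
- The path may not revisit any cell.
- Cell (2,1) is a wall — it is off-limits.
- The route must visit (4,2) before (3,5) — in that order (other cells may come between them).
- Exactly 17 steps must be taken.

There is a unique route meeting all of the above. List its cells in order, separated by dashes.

The waypoints must appear in the order (4,2), (3,5), with no cell reused.
Route from (4,5): left 4 to (4,1), up 1 to (3,1), right 4 to (3,5), up 2 to (1,5), left 1 to (1,4), down 1 to (2,4), left 2 to (2,2), up 1 to (1,2), right 1 to (1,3) — 17 moves in all.
Check: order respected (1 at step 3, 2 at step 9); 17 moves as required.

(4,5) - (4,4) - (4,3) - (4,2) - (4,1) - (3,1) - (3,2) - (3,3) - (3,4) - (3,5) - (2,5) - (1,5) - (1,4) - (2,4) - (2,3) - (2,2) - (1,2) - (1,3)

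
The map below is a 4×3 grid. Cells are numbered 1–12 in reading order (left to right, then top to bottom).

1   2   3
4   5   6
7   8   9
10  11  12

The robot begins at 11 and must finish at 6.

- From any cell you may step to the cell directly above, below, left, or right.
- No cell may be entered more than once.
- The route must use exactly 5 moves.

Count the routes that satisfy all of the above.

Need simple routes of exactly 5 moves from 11 to 6 (Manhattan distance 3, so 1 moves are spent on a detour and 1 undoing it).
Enumerating: 11 8 5 2 3 6 | 11 8 7 4 5 6 | 11 10 7 4 5 6 | 11 10 7 8 5 6 | 11 10 7 8 9 6 | 11 12 9 8 5 6.
That gives 6 routes.

6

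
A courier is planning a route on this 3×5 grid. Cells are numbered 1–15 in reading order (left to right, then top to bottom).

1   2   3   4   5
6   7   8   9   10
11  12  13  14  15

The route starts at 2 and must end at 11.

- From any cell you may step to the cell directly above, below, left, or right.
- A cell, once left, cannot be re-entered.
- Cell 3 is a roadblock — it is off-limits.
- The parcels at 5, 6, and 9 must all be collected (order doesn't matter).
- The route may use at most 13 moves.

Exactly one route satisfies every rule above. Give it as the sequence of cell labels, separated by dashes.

2 - 1 - 6 - 7 - 8 - 9 - 4 - 5 - 10 - 15 - 14 - 13 - 12 - 11

The 13-move cap with required stops at 5, 6, 9 leaves no slack for detours.
Route from 2: left to 1, down to 6, 3× right (reaching 9), up to 4, right to 5, 2× down (reaching 15), 4× left (reaching 11) — 13 moves in all.
Check: all required cells visited; 13 ≤ 13 moves.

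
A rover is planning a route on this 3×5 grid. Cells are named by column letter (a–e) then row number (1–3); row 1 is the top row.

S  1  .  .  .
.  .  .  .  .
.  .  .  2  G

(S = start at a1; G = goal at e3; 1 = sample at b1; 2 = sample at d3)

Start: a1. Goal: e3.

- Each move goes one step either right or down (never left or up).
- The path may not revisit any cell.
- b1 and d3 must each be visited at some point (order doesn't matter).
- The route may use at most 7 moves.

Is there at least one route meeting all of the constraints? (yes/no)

yes

One route that works: a1 → b1 → b2 → b3 → c3 → d3 → e3.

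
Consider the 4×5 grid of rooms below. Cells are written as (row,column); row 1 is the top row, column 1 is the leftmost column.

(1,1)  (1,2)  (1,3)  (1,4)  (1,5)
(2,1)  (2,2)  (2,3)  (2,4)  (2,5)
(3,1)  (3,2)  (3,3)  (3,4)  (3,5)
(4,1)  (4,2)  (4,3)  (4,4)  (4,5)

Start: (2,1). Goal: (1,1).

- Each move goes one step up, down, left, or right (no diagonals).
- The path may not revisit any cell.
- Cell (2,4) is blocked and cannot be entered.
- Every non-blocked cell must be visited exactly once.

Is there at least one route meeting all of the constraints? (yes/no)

Colour the cells like a checkerboard: each orthogonal step flips colour, so a Hamiltonian route alternates colours. Here there are 9 cells of one colour and 10 of the other, with start on the opposite colour to the goal — the counts and endpoints can't be arranged into an alternating sequence of length 19, so no Hamiltonian route exists.

no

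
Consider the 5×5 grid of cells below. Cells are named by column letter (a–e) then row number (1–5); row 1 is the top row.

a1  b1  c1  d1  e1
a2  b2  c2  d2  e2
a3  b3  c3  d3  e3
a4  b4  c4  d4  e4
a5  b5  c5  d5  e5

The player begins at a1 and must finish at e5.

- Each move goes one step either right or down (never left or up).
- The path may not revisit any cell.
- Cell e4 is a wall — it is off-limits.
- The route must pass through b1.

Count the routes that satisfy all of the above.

A right/down-only route from a1 to e5 makes exactly 4 down-moves and 4 right-moves in some order.
With no other constraints that would be C(8,4) = 70 routes.
Split at b1 and multiply the segment counts (each segment already excludes blocked cells): a1→b1: 1; b1→e5: 15; product = 15.
That gives 15 routes.

15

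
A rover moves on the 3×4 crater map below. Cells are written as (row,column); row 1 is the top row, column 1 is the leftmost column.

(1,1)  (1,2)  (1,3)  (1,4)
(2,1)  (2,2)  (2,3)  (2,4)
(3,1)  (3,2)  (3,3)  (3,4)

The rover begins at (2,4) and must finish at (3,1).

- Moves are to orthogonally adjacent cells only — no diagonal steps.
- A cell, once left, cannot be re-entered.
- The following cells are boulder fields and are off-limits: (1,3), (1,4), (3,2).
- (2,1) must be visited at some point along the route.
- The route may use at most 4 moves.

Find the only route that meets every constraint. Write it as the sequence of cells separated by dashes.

(2,4) - (2,3) - (2,2) - (2,1) - (3,1)

The budget equals the shortest possible length, so every move has to be on a shortest route through the required cells.
Route from (2,4): 3× left (reaching (2,1)), down to (3,1) — 4 moves in all.
Check: all required cells visited; 4 ≤ 4 moves.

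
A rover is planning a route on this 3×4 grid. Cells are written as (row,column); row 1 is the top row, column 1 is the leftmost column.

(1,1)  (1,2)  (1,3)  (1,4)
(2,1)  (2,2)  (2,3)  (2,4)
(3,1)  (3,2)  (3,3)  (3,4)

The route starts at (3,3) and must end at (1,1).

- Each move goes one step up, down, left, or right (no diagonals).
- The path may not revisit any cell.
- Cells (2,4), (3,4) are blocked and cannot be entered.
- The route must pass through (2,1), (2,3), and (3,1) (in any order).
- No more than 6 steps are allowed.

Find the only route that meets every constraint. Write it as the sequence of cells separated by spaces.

The budget equals the shortest possible length, so every move has to be on a shortest route through the required cells.
Route from (3,3): up 1 to (2,3), left 1 to (2,2), down 1 to (3,2), left 1 to (3,1), up 2 to (1,1) — 6 moves in all.
Check: all required cells visited; 6 ≤ 6 moves.

(3,3) (2,3) (2,2) (3,2) (3,1) (2,1) (1,1)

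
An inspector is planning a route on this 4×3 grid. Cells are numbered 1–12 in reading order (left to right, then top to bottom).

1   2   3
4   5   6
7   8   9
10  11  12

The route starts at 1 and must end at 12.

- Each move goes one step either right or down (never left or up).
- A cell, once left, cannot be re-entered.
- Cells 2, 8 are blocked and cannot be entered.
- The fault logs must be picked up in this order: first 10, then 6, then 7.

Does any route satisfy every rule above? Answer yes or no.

no

6 lies above 10, so going from 10 to 6 would need an upward move — but moves only go right/down, so 10 cannot be visited before 6.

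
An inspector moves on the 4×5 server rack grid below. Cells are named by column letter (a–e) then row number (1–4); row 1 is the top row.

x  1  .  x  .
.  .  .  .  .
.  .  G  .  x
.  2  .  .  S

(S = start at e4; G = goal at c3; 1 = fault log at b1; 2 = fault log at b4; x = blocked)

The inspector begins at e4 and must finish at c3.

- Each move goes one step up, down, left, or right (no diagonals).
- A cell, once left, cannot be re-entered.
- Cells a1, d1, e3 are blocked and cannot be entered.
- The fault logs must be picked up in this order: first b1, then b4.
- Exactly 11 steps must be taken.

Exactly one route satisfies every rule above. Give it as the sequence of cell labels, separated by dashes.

e4 - d4 - d3 - d2 - c2 - c1 - b1 - b2 - b3 - b4 - c4 - c3

The waypoints must appear in the order b1, b4, with no cell reused.
Route from e4: left to d4, 2× up (reaching d2), left to c2, up to c1, left to b1, 3× down (reaching b4), right to c4, up to c3 — 11 moves in all.
Check: order respected (1 at step 6, 2 at step 9); 11 moves as required.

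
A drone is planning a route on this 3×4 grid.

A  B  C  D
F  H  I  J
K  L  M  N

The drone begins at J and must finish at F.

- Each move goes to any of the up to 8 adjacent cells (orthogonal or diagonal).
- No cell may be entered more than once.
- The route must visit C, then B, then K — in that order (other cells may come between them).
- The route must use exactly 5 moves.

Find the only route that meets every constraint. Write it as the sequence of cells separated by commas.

The waypoints must appear in the order C, B, K, with no cell reused.
Route from J: up-left to C, left to B, down to H, down-left to K, up to F — 5 moves in all.
Check: order respected (C at step 1, B at step 2, K at step 4); 5 moves as required.

J, C, B, H, K, F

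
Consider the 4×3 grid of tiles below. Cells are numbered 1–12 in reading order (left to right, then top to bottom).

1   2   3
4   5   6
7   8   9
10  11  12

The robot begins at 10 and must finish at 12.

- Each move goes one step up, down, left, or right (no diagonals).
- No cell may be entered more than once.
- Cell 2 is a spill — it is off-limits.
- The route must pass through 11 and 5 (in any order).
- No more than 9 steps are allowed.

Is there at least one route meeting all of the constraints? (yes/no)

yes

One route that works: 10 → 7 → 4 → 5 → 8 → 11 → 12.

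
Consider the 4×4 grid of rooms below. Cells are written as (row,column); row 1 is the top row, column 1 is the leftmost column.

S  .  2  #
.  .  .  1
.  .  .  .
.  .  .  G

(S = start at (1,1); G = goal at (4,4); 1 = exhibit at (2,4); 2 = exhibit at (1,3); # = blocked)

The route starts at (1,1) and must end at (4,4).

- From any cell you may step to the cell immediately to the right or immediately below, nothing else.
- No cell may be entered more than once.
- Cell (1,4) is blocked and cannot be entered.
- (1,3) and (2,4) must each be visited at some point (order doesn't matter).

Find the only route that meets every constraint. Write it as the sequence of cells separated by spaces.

Moves only go right or down, so the column and row indices never decrease.
Route from (1,1): right 2 to (1,3), down 1 to (2,3), right 1 to (2,4), down 2 to (4,4) — 6 moves in all.
Check: all required cells visited.

(1,1) (1,2) (1,3) (2,3) (2,4) (3,4) (4,4)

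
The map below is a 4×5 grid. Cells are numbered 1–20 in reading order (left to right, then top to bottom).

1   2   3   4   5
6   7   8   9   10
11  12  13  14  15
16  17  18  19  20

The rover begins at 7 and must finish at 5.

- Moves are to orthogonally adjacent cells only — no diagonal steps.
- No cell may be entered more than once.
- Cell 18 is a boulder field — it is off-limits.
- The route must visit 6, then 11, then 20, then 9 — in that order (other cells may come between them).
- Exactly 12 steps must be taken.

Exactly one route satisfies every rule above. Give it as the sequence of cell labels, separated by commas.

The waypoints must appear in the order 6, 11, 20, 9, with no cell reused.
Route from 7: left to 6, down to 11, 3× right (reaching 14), down to 19, right to 20, 2× up (reaching 10), left to 9, up to 4, right to 5 — 12 moves in all.
Check: order respected (6 at step 1, 11 at step 2, 20 at step 7, 9 at step 10); 12 moves as required.

7, 6, 11, 12, 13, 14, 19, 20, 15, 10, 9, 4, 5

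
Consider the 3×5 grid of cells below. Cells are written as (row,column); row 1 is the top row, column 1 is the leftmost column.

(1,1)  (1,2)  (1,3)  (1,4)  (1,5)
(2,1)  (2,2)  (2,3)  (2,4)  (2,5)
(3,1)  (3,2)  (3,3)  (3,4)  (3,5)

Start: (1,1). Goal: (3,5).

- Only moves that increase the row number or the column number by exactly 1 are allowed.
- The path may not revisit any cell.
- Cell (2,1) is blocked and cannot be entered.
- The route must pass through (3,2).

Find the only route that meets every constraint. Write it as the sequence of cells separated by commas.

(1,1), (1,2), (2,2), (3,2), (3,3), (3,4), (3,5)

Moves only go right or down, so the column and row indices never decrease.
Route from (1,1): right to (1,2), 2× down (reaching (3,2)), 3× right (reaching (3,5)) — 6 moves in all.
Check: all required cells visited.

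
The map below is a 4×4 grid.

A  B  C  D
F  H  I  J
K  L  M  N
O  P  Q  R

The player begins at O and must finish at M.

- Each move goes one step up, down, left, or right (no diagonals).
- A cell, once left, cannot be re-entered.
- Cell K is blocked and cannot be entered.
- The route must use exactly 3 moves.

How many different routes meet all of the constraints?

Need simple routes of exactly 3 moves from O to M (Manhattan distance 3, so 0 moves are spent on a detour and 0 undoing it).
Enumerating: O P L M | O P Q M.
That gives 2 routes.

2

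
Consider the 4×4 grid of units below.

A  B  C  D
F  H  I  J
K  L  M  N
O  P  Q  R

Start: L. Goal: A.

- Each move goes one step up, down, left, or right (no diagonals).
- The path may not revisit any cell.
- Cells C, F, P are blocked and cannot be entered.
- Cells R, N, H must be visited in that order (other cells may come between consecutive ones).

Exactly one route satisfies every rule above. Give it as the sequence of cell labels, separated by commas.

L, M, Q, R, N, J, I, H, B, A

The waypoints must appear in the order R, N, H, with no cell reused.
Route from L: right 1 to M, down 1 to Q, right 1 to R, up 2 to J, left 2 to H, up 1 to B, left 1 to A — 9 moves in all.
Check: order respected (R at step 3, N at step 4, H at step 7).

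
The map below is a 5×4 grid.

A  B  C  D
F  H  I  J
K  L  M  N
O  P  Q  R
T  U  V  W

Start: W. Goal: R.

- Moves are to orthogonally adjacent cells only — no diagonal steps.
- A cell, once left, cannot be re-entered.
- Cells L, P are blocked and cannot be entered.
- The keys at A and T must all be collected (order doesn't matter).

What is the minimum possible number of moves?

13

Any route passes through A and T in some order between W and R. Summing Manhattan distances along each leg and taking the cheapest ordering (W → T → A → R) gives a lower bound of 3 + 4 + 6 = 13 moves.
A route of 13 moves achieves this: W → V → U → T → O → K → F → A → B → H → I → M → Q → R.
Since 13 matches the lower bound, it is optimal.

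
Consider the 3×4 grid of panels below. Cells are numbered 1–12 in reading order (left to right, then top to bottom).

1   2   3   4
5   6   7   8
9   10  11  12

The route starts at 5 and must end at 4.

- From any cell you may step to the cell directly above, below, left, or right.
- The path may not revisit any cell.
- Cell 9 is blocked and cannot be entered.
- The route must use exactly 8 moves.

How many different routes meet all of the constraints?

Need simple routes of exactly 8 moves from 5 to 4 (Manhattan distance 4, so 2 moves are spent on a detour and 2 undoing it).
Enumerating: 5 1 2 6 10 11 7 3 4 | 5 1 2 6 10 11 7 8 4 | 5 1 2 6 10 11 12 8 4 | 5 1 2 6 7 11 12 8 4 | 5 1 2 3 7 11 12 8 4 | 5 6 2 3 7 11 12 8 4 | 5 6 10 11 12 8 7 3 4.
That gives 7 routes.

7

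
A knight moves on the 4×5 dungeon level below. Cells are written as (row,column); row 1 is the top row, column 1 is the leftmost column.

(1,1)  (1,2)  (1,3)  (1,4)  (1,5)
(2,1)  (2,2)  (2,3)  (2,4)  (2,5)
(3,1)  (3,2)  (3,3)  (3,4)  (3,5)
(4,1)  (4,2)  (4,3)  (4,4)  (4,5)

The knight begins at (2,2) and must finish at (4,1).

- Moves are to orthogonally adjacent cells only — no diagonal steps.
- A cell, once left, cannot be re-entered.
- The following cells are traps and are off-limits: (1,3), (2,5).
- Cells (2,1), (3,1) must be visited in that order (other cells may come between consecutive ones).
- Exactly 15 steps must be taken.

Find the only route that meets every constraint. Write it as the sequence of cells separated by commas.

(2,2), (1,2), (1,1), (2,1), (3,1), (3,2), (3,3), (2,3), (2,4), (3,4), (3,5), (4,5), (4,4), (4,3), (4,2), (4,1)

The waypoints must appear in the order (2,1), (3,1), with no cell reused.
Route from (2,2): up 1 to (1,2), left 1 to (1,1), down 2 to (3,1), right 2 to (3,3), up 1 to (2,3), right 1 to (2,4), down 1 to (3,4), right 1 to (3,5), down 1 to (4,5), left 4 to (4,1) — 15 moves in all.
Check: order respected ((2,1) at step 3, (3,1) at step 4); 15 moves as required.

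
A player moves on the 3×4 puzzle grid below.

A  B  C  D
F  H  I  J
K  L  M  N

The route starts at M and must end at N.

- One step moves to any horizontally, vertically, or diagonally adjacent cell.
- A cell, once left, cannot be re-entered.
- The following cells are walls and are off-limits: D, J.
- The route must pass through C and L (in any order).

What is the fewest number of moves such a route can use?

Any route passes through C and L in some order between M and N. Summing Chebyshev distances along each leg and taking the cheapest ordering (M → L → C → N) gives a lower bound of 1 + 2 + 2 = 5 moves.
A route of 5 moves achieves this: M → L → H → C → I → N.
Since 5 matches the lower bound, it is optimal.

5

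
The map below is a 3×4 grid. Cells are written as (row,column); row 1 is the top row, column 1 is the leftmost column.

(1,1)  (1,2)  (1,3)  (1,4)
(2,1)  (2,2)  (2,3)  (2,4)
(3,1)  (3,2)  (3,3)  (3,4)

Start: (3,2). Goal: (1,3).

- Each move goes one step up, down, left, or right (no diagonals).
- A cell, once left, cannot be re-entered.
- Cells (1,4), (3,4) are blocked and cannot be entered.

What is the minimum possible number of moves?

3

The Manhattan distance from (3,2) to (1,3) is |3−1| + |2−3| = 3, so at least 3 moves are needed.
A route of 3 moves achieves this: (3,2) → (2,2) → (1,2) → (1,3).
Since 3 matches the lower bound, it is optimal.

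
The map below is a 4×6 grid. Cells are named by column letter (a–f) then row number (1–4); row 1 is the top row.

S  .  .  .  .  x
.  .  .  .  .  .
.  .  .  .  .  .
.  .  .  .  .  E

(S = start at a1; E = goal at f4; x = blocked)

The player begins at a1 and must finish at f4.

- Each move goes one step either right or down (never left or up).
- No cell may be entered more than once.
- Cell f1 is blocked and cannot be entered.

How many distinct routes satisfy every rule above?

55

A right/down-only route from a1 to f4 makes exactly 3 down-moves and 5 right-moves in some order.
With no other constraints that would be C(8,3) = 56 routes.
Subtract routes through each blocked cell (inclusion–exclusion for overlaps): − through f1: 1 → 55.
That gives 55 routes.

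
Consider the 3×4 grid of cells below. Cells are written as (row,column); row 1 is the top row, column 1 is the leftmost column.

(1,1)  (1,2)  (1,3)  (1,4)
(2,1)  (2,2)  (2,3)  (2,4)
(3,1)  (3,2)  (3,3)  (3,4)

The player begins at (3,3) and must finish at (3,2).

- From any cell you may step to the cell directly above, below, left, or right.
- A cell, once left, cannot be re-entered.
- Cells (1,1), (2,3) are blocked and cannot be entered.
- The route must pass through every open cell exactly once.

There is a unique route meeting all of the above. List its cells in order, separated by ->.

Need to visit all 10 open cells exactly once, starting at (3,3) and ending at (3,2).
Cell (3,1) has only two open neighbours ((2,1) and (3,2)), so the path must pass straight through it: one of those is the cell it's entered from and the other is where it exits.
Route from (3,3): right to (3,4), 2× up (reaching (1,4)), 2× left (reaching (1,2)), down to (2,2), left to (2,1), down to (3,1), right to (3,2) — 9 moves in all.
Check: all 10 open cells covered.

(3,3) -> (3,4) -> (2,4) -> (1,4) -> (1,3) -> (1,2) -> (2,2) -> (2,1) -> (3,1) -> (3,2)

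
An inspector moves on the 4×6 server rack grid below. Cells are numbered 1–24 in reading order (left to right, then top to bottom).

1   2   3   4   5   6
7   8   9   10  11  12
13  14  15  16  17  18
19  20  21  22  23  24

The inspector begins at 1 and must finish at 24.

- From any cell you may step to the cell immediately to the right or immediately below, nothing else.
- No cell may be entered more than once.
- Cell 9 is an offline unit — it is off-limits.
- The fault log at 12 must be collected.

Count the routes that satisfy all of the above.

3

A right/down-only route from 1 to 24 makes exactly 3 down-moves and 5 right-moves in some order.
With no other constraints that would be C(8,3) = 56 routes.
Split at 12 and multiply the segment counts (each segment already excludes blocked cells): 1→12: 3; 12→24: 1; product = 3.
That gives 3 routes.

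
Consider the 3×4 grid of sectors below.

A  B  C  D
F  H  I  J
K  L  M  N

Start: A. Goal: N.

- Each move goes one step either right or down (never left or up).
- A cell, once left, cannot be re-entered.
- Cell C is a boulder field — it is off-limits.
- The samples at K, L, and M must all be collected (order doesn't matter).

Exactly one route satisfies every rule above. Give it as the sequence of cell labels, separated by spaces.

A F K L M N

Moves only go right or down, so the column and row indices never decrease.
Route from A: down 2 to K, right 3 to N — 5 moves in all.
Check: all required cells visited.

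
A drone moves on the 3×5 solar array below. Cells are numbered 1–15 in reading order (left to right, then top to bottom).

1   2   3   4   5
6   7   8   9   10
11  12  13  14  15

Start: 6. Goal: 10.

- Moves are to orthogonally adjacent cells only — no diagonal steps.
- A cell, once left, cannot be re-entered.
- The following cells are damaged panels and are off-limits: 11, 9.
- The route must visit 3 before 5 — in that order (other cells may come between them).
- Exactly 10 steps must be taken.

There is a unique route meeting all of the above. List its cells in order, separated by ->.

6 -> 1 -> 2 -> 7 -> 12 -> 13 -> 8 -> 3 -> 4 -> 5 -> 10

The waypoints must appear in the order 3, 5, with no cell reused.
Route from 6: up 1 to 1, right 1 to 2, down 2 to 12, right 1 to 13, up 2 to 3, right 2 to 5, down 1 to 10 — 10 moves in all.
Check: order respected (3 at step 7, 5 at step 9); 10 moves as required.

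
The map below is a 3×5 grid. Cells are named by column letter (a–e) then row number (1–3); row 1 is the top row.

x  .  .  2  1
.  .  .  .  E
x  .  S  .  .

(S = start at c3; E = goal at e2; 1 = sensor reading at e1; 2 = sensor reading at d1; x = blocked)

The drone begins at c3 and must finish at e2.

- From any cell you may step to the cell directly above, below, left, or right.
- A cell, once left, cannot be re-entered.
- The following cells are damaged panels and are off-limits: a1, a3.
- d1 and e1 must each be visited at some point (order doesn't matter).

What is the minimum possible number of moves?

Any route passes through d1 and e1 in some order between c3 and e2. Summing Manhattan distances along each leg and taking the cheapest ordering (c3 → d1 → e1 → e2) gives a lower bound of 3 + 1 + 1 = 5 moves.
A route of 5 moves achieves this: c3 → c2 → c1 → d1 → e1 → e2.
Since 5 matches the lower bound, it is optimal.

5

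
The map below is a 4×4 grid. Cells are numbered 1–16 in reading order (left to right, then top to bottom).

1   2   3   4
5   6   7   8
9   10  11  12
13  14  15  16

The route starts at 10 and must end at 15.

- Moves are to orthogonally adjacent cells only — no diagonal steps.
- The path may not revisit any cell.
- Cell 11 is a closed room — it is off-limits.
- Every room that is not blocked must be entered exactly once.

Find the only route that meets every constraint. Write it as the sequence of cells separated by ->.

Need to visit all 15 open cells exactly once, starting at 10 and ending at 15.
Route from 10: down to 14, left to 13, 3× up (reaching 1), right to 2, down to 6, right to 7, up to 3, right to 4, 3× down (reaching 16), left to 15 — 14 moves in all.
Check: all 15 open cells covered.

10 -> 14 -> 13 -> 9 -> 5 -> 1 -> 2 -> 6 -> 7 -> 3 -> 4 -> 8 -> 12 -> 16 -> 15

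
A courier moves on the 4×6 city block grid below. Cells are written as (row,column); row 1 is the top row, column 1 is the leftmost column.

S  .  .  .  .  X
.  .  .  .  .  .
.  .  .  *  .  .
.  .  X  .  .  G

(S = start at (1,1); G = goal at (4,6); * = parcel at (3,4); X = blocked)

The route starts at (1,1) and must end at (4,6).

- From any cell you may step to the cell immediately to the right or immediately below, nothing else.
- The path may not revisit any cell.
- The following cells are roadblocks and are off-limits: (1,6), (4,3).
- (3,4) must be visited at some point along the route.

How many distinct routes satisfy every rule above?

A right/down-only route from (1,1) to (4,6) makes exactly 3 down-moves and 5 right-moves in some order.
With no other constraints that would be C(8,3) = 56 routes.
Split at (3,4) and multiply the segment counts (each segment already excludes blocked cells): (1,1)→(3,4): 10; (3,4)→(4,6): 3; product = 30.
That gives 30 routes.

30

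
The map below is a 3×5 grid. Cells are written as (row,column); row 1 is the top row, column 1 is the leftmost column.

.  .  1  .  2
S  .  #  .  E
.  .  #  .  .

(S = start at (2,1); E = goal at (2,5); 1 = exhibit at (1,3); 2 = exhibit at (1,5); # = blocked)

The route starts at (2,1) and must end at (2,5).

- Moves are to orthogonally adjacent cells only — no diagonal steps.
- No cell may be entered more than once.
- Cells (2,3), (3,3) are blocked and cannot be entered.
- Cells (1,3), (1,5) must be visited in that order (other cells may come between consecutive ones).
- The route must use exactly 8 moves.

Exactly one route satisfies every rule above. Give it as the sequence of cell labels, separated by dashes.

The waypoints must appear in the order (1,3), (1,5), with no cell reused.
Route from (2,1): down 1 to (3,1), right 1 to (3,2), up 2 to (1,2), right 3 to (1,5), down 1 to (2,5) — 8 moves in all.
Check: order respected (1 at step 5, 2 at step 7); 8 moves as required.

(2,1) - (3,1) - (3,2) - (2,2) - (1,2) - (1,3) - (1,4) - (1,5) - (2,5)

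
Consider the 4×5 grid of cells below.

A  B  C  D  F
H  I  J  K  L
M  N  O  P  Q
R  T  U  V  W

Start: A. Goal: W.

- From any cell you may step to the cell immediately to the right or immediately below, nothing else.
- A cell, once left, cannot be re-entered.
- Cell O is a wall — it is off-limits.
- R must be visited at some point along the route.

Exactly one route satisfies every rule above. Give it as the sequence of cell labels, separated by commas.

A, H, M, R, T, U, V, W

Moves only go right or down, so the column and row indices never decrease.
Route from A: 3× down (reaching R), 4× right (reaching W) — 7 moves in all.
Check: all required cells visited.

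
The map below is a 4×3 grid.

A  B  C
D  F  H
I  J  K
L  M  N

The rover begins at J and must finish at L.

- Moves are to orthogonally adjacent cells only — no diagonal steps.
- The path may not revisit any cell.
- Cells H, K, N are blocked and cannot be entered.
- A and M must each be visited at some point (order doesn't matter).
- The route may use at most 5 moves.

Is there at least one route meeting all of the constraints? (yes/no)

no

Even ignoring the no-revisit rule, getting from J to L, taking the cheapest ordering J → A → M → L needs at least 3 + 4 + 1 = 8 moves (Manhattan distance per leg), which exceeds the 5-move limit.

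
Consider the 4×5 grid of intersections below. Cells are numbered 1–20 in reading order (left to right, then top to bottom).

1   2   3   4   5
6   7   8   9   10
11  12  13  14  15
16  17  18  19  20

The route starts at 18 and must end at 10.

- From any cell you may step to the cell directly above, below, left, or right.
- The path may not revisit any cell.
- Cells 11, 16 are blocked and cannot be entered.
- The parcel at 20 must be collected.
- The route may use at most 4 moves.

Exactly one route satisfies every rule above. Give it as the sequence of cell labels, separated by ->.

Any route must reach 20 and still end at 10 within 4 moves, so the order of the required stops is forced.
Route from 18: 2× right (reaching 20), 2× up (reaching 10) — 4 moves in all.
Check: all required cells visited; 4 ≤ 4 moves.

18 -> 19 -> 20 -> 15 -> 10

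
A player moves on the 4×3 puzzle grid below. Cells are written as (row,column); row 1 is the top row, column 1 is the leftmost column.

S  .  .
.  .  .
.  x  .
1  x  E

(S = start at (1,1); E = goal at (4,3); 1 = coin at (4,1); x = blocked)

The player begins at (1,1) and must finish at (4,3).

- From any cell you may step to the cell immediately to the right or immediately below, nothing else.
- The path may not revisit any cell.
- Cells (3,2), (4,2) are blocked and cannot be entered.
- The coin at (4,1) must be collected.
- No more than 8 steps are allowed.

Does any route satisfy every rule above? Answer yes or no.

Every right/down route from (4,1) to (4,3) runs into a blocked cell, so that leg cannot be completed.

no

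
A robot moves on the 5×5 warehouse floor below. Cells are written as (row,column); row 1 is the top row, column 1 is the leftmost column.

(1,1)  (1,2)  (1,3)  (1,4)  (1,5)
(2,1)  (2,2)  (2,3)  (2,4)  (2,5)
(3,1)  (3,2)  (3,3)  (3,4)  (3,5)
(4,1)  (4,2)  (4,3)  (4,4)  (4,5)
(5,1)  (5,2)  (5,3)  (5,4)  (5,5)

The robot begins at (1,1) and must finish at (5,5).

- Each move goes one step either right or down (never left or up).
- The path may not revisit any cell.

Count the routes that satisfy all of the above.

70

A right/down-only route from (1,1) to (5,5) makes exactly 4 down-moves and 4 right-moves in some order.
With no other constraints that would be C(8,4) = 70 routes.
That gives 70 routes.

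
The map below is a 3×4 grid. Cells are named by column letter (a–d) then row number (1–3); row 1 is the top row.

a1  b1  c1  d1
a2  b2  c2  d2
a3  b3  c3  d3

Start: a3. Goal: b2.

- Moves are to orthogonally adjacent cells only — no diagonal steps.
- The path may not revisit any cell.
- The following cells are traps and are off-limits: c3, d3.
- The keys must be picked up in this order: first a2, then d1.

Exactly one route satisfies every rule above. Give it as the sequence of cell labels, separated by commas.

The waypoints must appear in the order a2, d1, with no cell reused.
Route from a3: 2× up (reaching a1), 3× right (reaching d1), down to d2, 2× left (reaching b2) — 8 moves in all.
Check: order respected (a2 at step 1, d1 at step 5).

a3, a2, a1, b1, c1, d1, d2, c2, b2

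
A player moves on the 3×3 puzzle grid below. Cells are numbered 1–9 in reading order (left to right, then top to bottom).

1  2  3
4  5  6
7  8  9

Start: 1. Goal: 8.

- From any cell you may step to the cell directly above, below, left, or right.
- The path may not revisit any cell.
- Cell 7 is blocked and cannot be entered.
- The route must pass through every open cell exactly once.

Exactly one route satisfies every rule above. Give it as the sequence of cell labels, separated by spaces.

Need to visit all 8 open cells exactly once, starting at 1 and ending at 8.
Cell 9 has only two open neighbours (6 and 8), so the path must pass straight through it: one of those is the cell it's entered from and the other is where it exits.
Route from 1: down 1 to 4, right 1 to 5, up 1 to 2, right 1 to 3, down 2 to 9, left 1 to 8 — 7 moves in all.
Check: all 8 open cells covered.

1 4 5 2 3 6 9 8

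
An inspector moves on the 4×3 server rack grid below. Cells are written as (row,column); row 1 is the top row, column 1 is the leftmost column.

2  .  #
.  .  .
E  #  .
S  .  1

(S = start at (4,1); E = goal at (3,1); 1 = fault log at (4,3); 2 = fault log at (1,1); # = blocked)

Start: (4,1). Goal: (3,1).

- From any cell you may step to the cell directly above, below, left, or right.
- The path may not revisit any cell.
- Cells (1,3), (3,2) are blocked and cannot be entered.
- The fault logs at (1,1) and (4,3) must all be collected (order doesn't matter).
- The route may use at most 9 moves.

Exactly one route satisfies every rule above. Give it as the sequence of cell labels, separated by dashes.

The budget equals the shortest possible length, so every move has to be on a shortest route through the required cells.
Route from (4,1): 2× right (reaching (4,3)), 2× up (reaching (2,3)), left to (2,2), up to (1,2), left to (1,1), 2× down (reaching (3,1)) — 9 moves in all.
Check: all required cells visited; 9 ≤ 9 moves.

(4,1) - (4,2) - (4,3) - (3,3) - (2,3) - (2,2) - (1,2) - (1,1) - (2,1) - (3,1)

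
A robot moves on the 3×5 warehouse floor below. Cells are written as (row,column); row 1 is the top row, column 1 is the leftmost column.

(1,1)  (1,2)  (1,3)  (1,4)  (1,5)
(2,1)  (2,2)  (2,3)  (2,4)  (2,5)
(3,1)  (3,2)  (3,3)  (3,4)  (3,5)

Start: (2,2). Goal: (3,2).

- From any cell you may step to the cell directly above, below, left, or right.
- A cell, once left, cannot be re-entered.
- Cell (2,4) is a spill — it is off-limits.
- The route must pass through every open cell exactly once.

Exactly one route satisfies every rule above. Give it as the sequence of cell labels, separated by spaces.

(2,2) (2,3) (3,3) (3,4) (3,5) (2,5) (1,5) (1,4) (1,3) (1,2) (1,1) (2,1) (3,1) (3,2)

Need to visit all 14 open cells exactly once, starting at (2,2) and ending at (3,2).
Cell (1,5) has only two open neighbours ((2,5) and (1,4)), so the path must pass straight through it: one of those is the cell it's entered from and the other is where it exits.
Route from (2,2): right 1 to (2,3), down 1 to (3,3), right 2 to (3,5), up 2 to (1,5), left 4 to (1,1), down 2 to (3,1), right 1 to (3,2) — 13 moves in all.
Check: all 14 open cells covered.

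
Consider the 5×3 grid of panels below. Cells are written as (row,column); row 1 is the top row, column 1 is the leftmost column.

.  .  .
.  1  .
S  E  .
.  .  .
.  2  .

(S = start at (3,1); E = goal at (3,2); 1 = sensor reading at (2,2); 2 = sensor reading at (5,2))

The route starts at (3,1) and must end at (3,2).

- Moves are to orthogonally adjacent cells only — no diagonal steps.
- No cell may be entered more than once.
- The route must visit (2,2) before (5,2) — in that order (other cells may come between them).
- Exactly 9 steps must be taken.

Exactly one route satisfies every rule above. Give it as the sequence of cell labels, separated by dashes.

The waypoints must appear in the order (2,2), (5,2), with no cell reused.
Route from (3,1): up to (2,1), 2× right (reaching (2,3)), 3× down (reaching (5,3)), left to (5,2), 2× up (reaching (3,2)) — 9 moves in all.
Check: order respected (1 at step 2, 2 at step 7); 9 moves as required.

(3,1) - (2,1) - (2,2) - (2,3) - (3,3) - (4,3) - (5,3) - (5,2) - (4,2) - (3,2)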